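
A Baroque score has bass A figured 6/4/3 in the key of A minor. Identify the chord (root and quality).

D minor seventh

The figures 6/4/3 indicate a seventh chord in second inversion.
In second inversion the root lies a fourth above the bass: a fourth above A in A minor is D.
The chord tones are A, C, D, F, giving D minor seventh.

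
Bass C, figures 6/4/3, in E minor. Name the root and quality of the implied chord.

The figures 6/4/3 indicate a seventh chord in second inversion.
In second inversion the root lies a fourth above the bass: a fourth above C in E minor is F#.
The chord tones are C, E, F#, A, giving F# half-diminished seventh.

F# half-diminished seventh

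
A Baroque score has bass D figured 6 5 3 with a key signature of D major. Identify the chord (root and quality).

B minor seventh

The figures 6 5 3 indicate a seventh chord in first inversion.
In first inversion the root lies a sixth above the bass: a sixth above D in D major is B.
The chord tones are D, F#, A, B, giving B minor seventh.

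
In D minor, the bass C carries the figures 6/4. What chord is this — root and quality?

F major

The figures 6/4 indicate a triad in second inversion.
In second inversion the root lies a fourth above the bass: a fourth above C in D minor is F.
The chord tones are C, F, A, giving F major.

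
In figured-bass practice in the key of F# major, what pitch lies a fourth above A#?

D#

Counting 3 letter steps above A# lands on D; in F# major, that letter is D#.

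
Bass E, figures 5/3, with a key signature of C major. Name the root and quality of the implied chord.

The figures 5/3 indicate a triad in root position.
In root position the bass is the root, so the root is E.
The chord tones are E, G, B, giving E minor.

E minor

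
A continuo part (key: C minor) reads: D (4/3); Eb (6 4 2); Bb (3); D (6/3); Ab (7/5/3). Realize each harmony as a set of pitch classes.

D, F, G, Bb | Eb, F, Ab, C | Bb, D, F | D, F, Bb | Ab, C, Eb, G

D (6/4/3): D, F, G, Bb.
Eb (6/4/2): Eb, F, Ab, C.
Bb (5/3): Bb, D, F.
D (6/3): D, F, Bb.
Ab (7/5/3): Ab, C, Eb, G.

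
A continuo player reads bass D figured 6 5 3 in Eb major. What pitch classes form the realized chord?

D, F, Ab, Bb

A third above D in this key is F.
A fifth above D in this key is Ab.
A sixth above D in this key is Bb.
Together with the bass D, this spells Bb dominant seventh in first inversion.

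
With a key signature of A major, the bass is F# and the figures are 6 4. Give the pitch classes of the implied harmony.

F#, B, D

A fourth above F# in this key is B.
A sixth above F# in this key is D.
Together with the bass F#, this spells B minor in second inversion.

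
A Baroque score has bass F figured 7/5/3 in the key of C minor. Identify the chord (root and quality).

F minor seventh

The figures 7/5/3 indicate a seventh chord in root position.
In root position the bass is the root, so the root is F.
The chord tones are F, Ab, C, Eb, giving F minor seventh.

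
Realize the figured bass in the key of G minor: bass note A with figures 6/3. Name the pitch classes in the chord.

A, C, F

A third above A in this key is C.
A sixth above A in this key is F.
Together with the bass A, this spells F major in first inversion.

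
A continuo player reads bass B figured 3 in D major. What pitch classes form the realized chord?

The written figures 3 are shorthand for 5/3: the 5 is implied.
A third above B in this key is D.
A fifth above B in this key is F#.
Together with the bass B, this spells B minor in root position.

B, D, F#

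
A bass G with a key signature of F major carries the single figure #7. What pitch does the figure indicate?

Counting 6 letter steps above G lands on F; in F major, that letter is F.
The #7 figure raises it a semitone, giving F#.

F#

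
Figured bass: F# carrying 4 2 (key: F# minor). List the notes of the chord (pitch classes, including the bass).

F#, G#, B, D

The written figures 4 2 are shorthand for 6/4/2: the 6 is implied.
A second above F# in this key is G#.
A fourth above F# in this key is B.
A sixth above F# in this key is D.
Together with the bass F#, this spells G# half-diminished seventh in third inversion.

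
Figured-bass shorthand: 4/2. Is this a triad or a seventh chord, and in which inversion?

4/2 is shorthand for 6/4/2.
Intervals of 6/4/2 above the bass form a seventh chord; the bass is the seventh, so this is third inversion.

seventh chord, third inversion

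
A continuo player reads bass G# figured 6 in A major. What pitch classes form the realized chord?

G#, B, E

The written figures 6 are shorthand for 6/3: the 3 is implied.
A third above G# in this key is B.
A sixth above G# in this key is E.
Together with the bass G#, this spells E major in first inversion.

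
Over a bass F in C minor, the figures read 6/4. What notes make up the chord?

A fourth above F in this key is Bb.
A sixth above F in this key is D.
Together with the bass F, this spells Bb major in second inversion.

F, Bb, D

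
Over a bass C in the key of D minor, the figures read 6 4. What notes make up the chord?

A fourth above C in this key is F.
A sixth above C in this key is A.
Together with the bass C, this spells F major in second inversion.

C, F, A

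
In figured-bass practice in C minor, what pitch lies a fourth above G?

Counting 3 letter steps above G lands on C; in C minor, that letter is C.

C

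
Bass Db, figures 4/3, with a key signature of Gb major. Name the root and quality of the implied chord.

The figures 4/3 indicate a seventh chord in second inversion.
In second inversion the root lies a fourth above the bass: a fourth above Db in Gb major is Gb.
The chord tones are Db, F, Gb, Bb, giving Gb major seventh.

Gb major seventh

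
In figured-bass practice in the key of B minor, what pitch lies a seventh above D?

C#

Counting 6 letter steps above D lands on C; in B minor, that letter is C#.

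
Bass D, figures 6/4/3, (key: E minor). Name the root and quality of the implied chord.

G major seventh

The figures 6/4/3 indicate a seventh chord in second inversion.
In second inversion the root lies a fourth above the bass: a fourth above D in E minor is G.
The chord tones are D, F#, G, B, giving G major seventh.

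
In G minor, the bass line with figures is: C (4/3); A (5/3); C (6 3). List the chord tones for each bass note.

C (6/4/3): C, Eb, F, A.
A (5/3): A, C, Eb.
C (6/3): C, Eb, A.

C, Eb, F, A | A, C, Eb | C, Eb, A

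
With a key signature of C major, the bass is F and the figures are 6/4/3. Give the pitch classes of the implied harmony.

A third above F in this key is A.
A fourth above F in this key is B.
A sixth above F in this key is D.
Together with the bass F, this spells B half-diminished seventh in second inversion.

F, A, B, D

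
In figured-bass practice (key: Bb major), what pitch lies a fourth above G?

Counting 3 letter steps above G lands on C; in Bb major, that letter is C.

C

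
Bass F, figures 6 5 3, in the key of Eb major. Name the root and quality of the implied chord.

D half-diminished seventh

The figures 6 5 3 indicate a seventh chord in first inversion.
In first inversion the root lies a sixth above the bass: a sixth above F in Eb major is D.
The chord tones are F, Ab, C, D, giving D half-diminished seventh.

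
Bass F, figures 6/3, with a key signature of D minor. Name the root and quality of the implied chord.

D minor

The figures 6/3 indicate a triad in first inversion.
In first inversion the root lies a sixth above the bass: a sixth above F in D minor is D.
The chord tones are F, A, D, giving D minor.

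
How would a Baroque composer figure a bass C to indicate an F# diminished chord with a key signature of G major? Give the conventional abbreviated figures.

6/4

C is the fifth of F# diminished, so the chord is in second inversion.
A triad in second inversion is figured 6/4, conventionally abbreviated 6/4.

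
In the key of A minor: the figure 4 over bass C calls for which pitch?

F

Counting 3 letter steps above C lands on F; in A minor, that letter is F.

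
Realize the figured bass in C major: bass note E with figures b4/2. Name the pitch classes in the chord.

The written figures b4/2 are shorthand for 6/4/2: the 6 is implied.
A second above E in this key is F.
A fourth above E in this key is A, lowered to Ab by the flat.
A sixth above E in this key is C.
Together with the bass E, this spells F minor-major seventh in third inversion.

E, F, Ab, C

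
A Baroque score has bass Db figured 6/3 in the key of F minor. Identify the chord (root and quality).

The figures 6/3 indicate a triad in first inversion.
In first inversion the root lies a sixth above the bass: a sixth above Db in F minor is Bb.
The chord tones are Db, F, Bb, giving Bb minor.

Bb minor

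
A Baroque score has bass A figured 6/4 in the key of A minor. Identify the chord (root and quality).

D minor

The figures 6/4 indicate a triad in second inversion.
In second inversion the root lies a fourth above the bass: a fourth above A in A minor is D.
The chord tones are A, D, F, giving D minor.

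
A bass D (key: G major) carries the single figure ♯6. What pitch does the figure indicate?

B#

Counting 5 letter steps above D lands on B; in G major, that letter is B.
The #6 figure raises it a semitone, giving B#.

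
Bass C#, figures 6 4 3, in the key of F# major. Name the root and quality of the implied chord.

The figures 6 4 3 indicate a seventh chord in second inversion.
In second inversion the root lies a fourth above the bass: a fourth above C# in F# major is F#.
The chord tones are C#, E#, F#, A#, giving F# major seventh.

F# major seventh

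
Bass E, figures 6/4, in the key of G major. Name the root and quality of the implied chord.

The figures 6/4 indicate a triad in second inversion.
In second inversion the root lies a fourth above the bass: a fourth above E in G major is A.
The chord tones are E, A, C, giving A minor.

A minor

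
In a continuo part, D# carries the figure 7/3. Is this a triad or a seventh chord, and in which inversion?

seventh chord, root position

7/3 is shorthand for 7/5/3.
Intervals of 7/5/3 above the bass form a seventh chord; the bass is the root, so this is root position.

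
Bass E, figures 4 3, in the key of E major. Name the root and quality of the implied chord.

A major seventh

The figures 4 3 indicate a seventh chord in second inversion.
In second inversion the root lies a fourth above the bass: a fourth above E in E major is A.
The chord tones are E, G#, A, C#, giving A major seventh.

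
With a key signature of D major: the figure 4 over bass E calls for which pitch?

A

Counting 3 letter steps above E lands on A; in D major, that letter is A.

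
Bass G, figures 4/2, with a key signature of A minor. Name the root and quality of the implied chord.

The figures 4/2 indicate a seventh chord in third inversion.
In third inversion the root lies a second above the bass: a second above G in A minor is A.
The chord tones are G, A, C, E, giving A minor seventh.

A minor seventh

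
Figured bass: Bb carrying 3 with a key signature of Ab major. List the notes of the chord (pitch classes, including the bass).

The written figures 3 are shorthand for 5/3: the 5 is implied.
A third above Bb in this key is Db.
A fifth above Bb in this key is F.
Together with the bass Bb, this spells Bb minor in root position.

Bb, Db, F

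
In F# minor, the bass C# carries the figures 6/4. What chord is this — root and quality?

F# minor

The figures 6/4 indicate a triad in second inversion.
In second inversion the root lies a fourth above the bass: a fourth above C# in F# minor is F#.
The chord tones are C#, F#, A, giving F# minor.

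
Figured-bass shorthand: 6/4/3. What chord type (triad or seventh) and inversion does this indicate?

Intervals of 6/4/3 above the bass form a seventh chord; the bass is the fifth, so this is second inversion.

seventh chord, second inversion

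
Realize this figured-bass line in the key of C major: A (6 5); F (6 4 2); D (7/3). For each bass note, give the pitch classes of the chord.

A, C, E, F | F, G, B, D | D, F, A, C

A (6/5/3): A, C, E, F.
F (6/4/2): F, G, B, D.
D (7/5/3): D, F, A, C.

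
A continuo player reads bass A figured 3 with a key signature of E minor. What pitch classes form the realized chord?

A, C, E

The written figures 3 are shorthand for 5/3: the 5 is implied.
A third above A in this key is C.
A fifth above A in this key is E.
Together with the bass A, this spells A minor in root position.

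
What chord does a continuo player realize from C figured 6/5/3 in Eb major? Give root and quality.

The figures 6/5/3 indicate a seventh chord in first inversion.
In first inversion the root lies a sixth above the bass: a sixth above C in Eb major is Ab.
The chord tones are C, Eb, G, Ab, giving Ab major seventh.

Ab major seventh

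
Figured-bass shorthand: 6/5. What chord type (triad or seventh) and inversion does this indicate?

seventh chord, first inversion

6/5 is shorthand for 6/5/3.
Intervals of 6/5/3 above the bass form a seventh chord; the bass is the third, so this is first inversion.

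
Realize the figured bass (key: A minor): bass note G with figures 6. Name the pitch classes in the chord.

G, B, E

The written figures 6 are shorthand for 6/3: the 3 is implied.
A third above G in this key is B.
A sixth above G in this key is E.
Together with the bass G, this spells E minor in first inversion.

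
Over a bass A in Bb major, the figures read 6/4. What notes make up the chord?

A, D, F

A fourth above A in this key is D.
A sixth above A in this key is F.
Together with the bass A, this spells D minor in second inversion.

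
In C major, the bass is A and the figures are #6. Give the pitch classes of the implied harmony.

The written figures #6 are shorthand for 6/3: the 3 is implied.
A third above A in this key is C.
A sixth above A in this key is F, raised to F# by the sharp.
Together with the bass A, this spells F# diminished in first inversion.

A, C, F#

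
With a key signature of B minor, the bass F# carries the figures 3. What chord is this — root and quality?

F# minor

The figures 3 indicate a triad in root position.
In root position the bass is the root, so the root is F#.
The chord tones are F#, A, C#, giving F# minor.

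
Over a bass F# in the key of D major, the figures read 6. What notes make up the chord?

The written figures 6 are shorthand for 6/3: the 3 is implied.
A third above F# in this key is A.
A sixth above F# in this key is D.
Together with the bass F#, this spells D major in first inversion.

F#, A, D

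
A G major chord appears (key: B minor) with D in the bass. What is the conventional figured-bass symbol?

D is the fifth of G major, so the chord is in second inversion.
A triad in second inversion is figured 6/4, conventionally abbreviated 6/4.

6/4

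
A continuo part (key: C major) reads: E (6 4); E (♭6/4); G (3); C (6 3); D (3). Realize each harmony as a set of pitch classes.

E (6/4): E, A, C.
E (b6/4): E, A, Cb.
G (5/3): G, B, D.
C (6/3): C, E, A.
D (5/3): D, F, A.

E, A, C | E, A, Cb | G, B, D | C, E, A | D, F, A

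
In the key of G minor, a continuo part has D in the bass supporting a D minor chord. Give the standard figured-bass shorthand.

no figures

D is the root of D minor, so the chord is in root position.
A triad in root position is figured 5/3, conventionally abbreviated (no figures — root-position triad).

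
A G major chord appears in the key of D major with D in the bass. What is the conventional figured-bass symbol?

6/4

D is the fifth of G major, so the chord is in second inversion.
A triad in second inversion is figured 6/4, conventionally abbreviated 6/4.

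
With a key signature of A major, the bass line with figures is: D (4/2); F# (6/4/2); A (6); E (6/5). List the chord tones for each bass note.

D, E, G#, B | F#, G#, B, D | A, C#, F# | E, G#, B, C#

D (6/4/2): D, E, G#, B.
F# (6/4/2): F#, G#, B, D.
A (6/3): A, C#, F#.
E (6/5/3): E, G#, B, C#.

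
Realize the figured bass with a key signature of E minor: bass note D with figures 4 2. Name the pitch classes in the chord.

D, E, G, B

The written figures 4 2 are shorthand for 6/4/2: the 6 is implied.
A second above D in this key is E.
A fourth above D in this key is G.
A sixth above D in this key is B.
Together with the bass D, this spells E minor seventh in third inversion.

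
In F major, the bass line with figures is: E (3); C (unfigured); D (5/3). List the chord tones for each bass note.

E, G, Bb | C, E, G | D, F, A

E (5/3): E, G, Bb.
C (5/3): C, E, G.
D (5/3): D, F, A.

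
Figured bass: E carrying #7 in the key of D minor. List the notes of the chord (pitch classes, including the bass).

The written figures #7 are shorthand for 7/5/3: the 5/3 are implied.
A third above E in this key is G.
A fifth above E in this key is Bb.
A seventh above E in this key is D, raised to D# by the sharp.

E, G, Bb, D#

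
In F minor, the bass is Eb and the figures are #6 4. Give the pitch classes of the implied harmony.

A fourth above Eb in this key is Ab.
A sixth above Eb in this key is C, raised to C# by the sharp.

Eb, Ab, C#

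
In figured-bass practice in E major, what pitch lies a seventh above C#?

Counting 6 letter steps above C# lands on B; in E major, that letter is B.

B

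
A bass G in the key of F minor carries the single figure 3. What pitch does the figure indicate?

Counting 2 letter steps above G lands on B; in F minor, that letter is Bb.

Bb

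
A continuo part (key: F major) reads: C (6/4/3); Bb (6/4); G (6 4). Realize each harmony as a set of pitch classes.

C (6/4/3): C, E, F, A.
Bb (6/4): Bb, E, G.
G (6/4): G, C, E.

C, E, F, A | Bb, E, G | G, C, E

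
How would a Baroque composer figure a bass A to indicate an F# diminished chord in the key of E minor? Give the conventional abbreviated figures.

6

A is the third of F# diminished, so the chord is in first inversion.
A triad in first inversion is figured 6/3, conventionally abbreviated 6.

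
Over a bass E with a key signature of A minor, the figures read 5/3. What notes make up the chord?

E, G, B

A third above E in this key is G.
A fifth above E in this key is B.
Together with the bass E, this spells E minor in root position.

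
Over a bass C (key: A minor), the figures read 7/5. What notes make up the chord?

The written figures 7/5 are shorthand for 7/5/3: the 3 is implied.
A third above C in this key is E.
A fifth above C in this key is G.
A seventh above C in this key is B.
Together with the bass C, this spells C major seventh in root position.

C, E, G, B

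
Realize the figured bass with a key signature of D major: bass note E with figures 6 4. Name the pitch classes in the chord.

E, A, C#

A fourth above E in this key is A.
A sixth above E in this key is C#.
Together with the bass E, this spells A major in second inversion.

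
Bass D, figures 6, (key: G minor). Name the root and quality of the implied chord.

Bb major

The figures 6 indicate a triad in first inversion.
In first inversion the root lies a sixth above the bass: a sixth above D in G minor is Bb.
The chord tones are D, F, Bb, giving Bb major.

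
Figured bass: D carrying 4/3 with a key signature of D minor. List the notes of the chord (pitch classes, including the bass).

D, F, G, Bb

The written figures 4/3 are shorthand for 6/4/3: the 6 is implied.
A third above D in this key is F.
A fourth above D in this key is G.
A sixth above D in this key is Bb.
Together with the bass D, this spells G minor seventh in second inversion.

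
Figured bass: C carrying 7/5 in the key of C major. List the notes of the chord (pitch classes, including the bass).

The written figures 7/5 are shorthand for 7/5/3: the 3 is implied.
A third above C in this key is E.
A fifth above C in this key is G.
A seventh above C in this key is B.
Together with the bass C, this spells C major seventh in root position.

C, E, G, B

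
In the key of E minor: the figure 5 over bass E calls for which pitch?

Counting 4 letter steps above E lands on B; in E minor, that letter is B.

B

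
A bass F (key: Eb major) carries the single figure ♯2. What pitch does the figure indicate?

Counting 1 letter step above F lands on G; in Eb major, that letter is G.
The #2 figure raises it a semitone, giving G#.

G#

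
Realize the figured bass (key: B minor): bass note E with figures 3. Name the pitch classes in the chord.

E, G, B

The written figures 3 are shorthand for 5/3: the 5 is implied.
A third above E in this key is G.
A fifth above E in this key is B.
Together with the bass E, this spells E minor in root position.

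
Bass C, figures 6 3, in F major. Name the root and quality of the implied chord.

A minor

The figures 6 3 indicate a triad in first inversion.
In first inversion the root lies a sixth above the bass: a sixth above C in F major is A.
The chord tones are C, E, A, giving A minor.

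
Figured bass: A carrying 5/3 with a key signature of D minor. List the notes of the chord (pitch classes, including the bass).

A third above A in this key is C.
A fifth above A in this key is E.
Together with the bass A, this spells A minor in root position.

A, C, E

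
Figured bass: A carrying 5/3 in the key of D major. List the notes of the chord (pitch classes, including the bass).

A third above A in this key is C#.
A fifth above A in this key is E.
Together with the bass A, this spells A major in root position.

A, C#, E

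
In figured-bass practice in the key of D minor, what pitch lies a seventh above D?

C

Counting 6 letter steps above D lands on C; in D minor, that letter is C.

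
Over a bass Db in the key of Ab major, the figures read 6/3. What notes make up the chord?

Db, F, Bb

A third above Db in this key is F.
A sixth above Db in this key is Bb.
Together with the bass Db, this spells Bb minor in first inversion.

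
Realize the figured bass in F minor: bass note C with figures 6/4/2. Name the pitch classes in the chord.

C, Db, F, Ab

A second above C in this key is Db.
A fourth above C in this key is F.
A sixth above C in this key is Ab.
Together with the bass C, this spells Db major seventh in third inversion.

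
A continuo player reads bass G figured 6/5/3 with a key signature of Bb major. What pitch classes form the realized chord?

A third above G in this key is Bb.
A fifth above G in this key is D.
A sixth above G in this key is Eb.
Together with the bass G, this spells Eb major seventh in first inversion.

G, Bb, D, Eb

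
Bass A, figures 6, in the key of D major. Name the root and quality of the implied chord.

The figures 6 indicate a triad in first inversion.
In first inversion the root lies a sixth above the bass: a sixth above A in D major is F#.
The chord tones are A, C#, F#, giving F# minor.

F# minor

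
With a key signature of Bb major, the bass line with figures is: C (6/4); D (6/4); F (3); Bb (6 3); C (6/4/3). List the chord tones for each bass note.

C, F, A | D, G, Bb | F, A, C | Bb, D, G | C, Eb, F, A

C (6/4): C, F, A.
D (6/4): D, G, Bb.
F (5/3): F, A, C.
Bb (6/3): Bb, D, G.
C (6/4/3): C, Eb, F, A.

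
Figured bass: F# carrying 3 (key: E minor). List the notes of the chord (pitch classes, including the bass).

F#, A, C

The written figures 3 are shorthand for 5/3: the 5 is implied.
A third above F# in this key is A.
A fifth above F# in this key is C.
Together with the bass F#, this spells F# diminished in root position.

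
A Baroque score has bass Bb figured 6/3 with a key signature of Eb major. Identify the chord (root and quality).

The figures 6/3 indicate a triad in first inversion.
In first inversion the root lies a sixth above the bass: a sixth above Bb in Eb major is G.
The chord tones are Bb, D, G, giving G minor.

G minor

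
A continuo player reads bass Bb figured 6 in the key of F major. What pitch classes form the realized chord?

Bb, D, G

The written figures 6 are shorthand for 6/3: the 3 is implied.
A third above Bb in this key is D.
A sixth above Bb in this key is G.
Together with the bass Bb, this spells G minor in first inversion.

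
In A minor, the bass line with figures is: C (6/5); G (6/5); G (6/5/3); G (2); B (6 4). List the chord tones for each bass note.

C, E, G, A | G, B, D, E | G, B, D, E | G, A, C, E | B, E, G

C (6/5/3): C, E, G, A.
G (6/5/3): G, B, D, E.
G (6/5/3): G, B, D, E.
G (6/4/2): G, A, C, E.
B (6/4): B, E, G.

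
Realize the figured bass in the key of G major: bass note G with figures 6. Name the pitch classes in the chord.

G, B, E

The written figures 6 are shorthand for 6/3: the 3 is implied.
A third above G in this key is B.
A sixth above G in this key is E.
Together with the bass G, this spells E minor in first inversion.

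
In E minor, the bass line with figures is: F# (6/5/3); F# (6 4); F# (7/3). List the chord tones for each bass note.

F# (6/5/3): F#, A, C, D.
F# (6/4): F#, B, D.
F# (7/5/3): F#, A, C, E.

F#, A, C, D | F#, B, D | F#, A, C, E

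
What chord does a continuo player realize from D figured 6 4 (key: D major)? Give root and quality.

The figures 6 4 indicate a triad in second inversion.
In second inversion the root lies a fourth above the bass: a fourth above D in D major is G.
The chord tones are D, G, B, giving G major.

G major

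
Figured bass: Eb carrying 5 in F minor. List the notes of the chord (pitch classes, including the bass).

Eb, G, Bb

The written figures 5 are shorthand for 5/3: the 3 is implied.
A third above Eb in this key is G.
A fifth above Eb in this key is Bb.
Together with the bass Eb, this spells Eb major in root position.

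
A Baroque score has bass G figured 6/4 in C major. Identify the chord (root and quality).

The figures 6/4 indicate a triad in second inversion.
In second inversion the root lies a fourth above the bass: a fourth above G in C major is C.
The chord tones are G, C, E, giving C major.

C major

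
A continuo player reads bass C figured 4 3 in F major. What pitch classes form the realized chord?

C, E, F, A

The written figures 4 3 are shorthand for 6/4/3: the 6 is implied.
A third above C in this key is E.
A fourth above C in this key is F.
A sixth above C in this key is A.
Together with the bass C, this spells F major seventh in second inversion.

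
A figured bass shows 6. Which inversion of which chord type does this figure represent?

6 is shorthand for 6/3.
Intervals of 6/3 above the bass form a triad; the bass is the third, so this is first inversion.

triad, first inversion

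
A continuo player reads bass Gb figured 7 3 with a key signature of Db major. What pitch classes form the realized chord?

Gb, Bb, Db, F

The written figures 7 3 are shorthand for 7/5/3: the 5 is implied.
A third above Gb in this key is Bb.
A fifth above Gb in this key is Db.
A seventh above Gb in this key is F.
Together with the bass Gb, this spells Gb major seventh in root position.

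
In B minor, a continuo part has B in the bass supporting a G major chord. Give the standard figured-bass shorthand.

B is the third of G major, so the chord is in first inversion.
A triad in first inversion is figured 6/3, conventionally abbreviated 6.

6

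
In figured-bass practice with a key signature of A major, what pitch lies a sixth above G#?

Counting 5 letter steps above G# lands on E; in A major, that letter is E.

E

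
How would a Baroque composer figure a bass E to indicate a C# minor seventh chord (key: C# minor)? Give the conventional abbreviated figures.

E is the third of C# minor seventh, so the chord is in first inversion.
A seventh chord in first inversion is figured 6/5/3, conventionally abbreviated 6/5.

6/5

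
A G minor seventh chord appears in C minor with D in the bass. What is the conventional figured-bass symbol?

4/3

D is the fifth of G minor seventh, so the chord is in second inversion.
A seventh chord in second inversion is figured 6/4/3, conventionally abbreviated 4/3.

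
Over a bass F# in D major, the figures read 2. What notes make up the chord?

The written figures 2 are shorthand for 6/4/2: the 6/4 are implied.
A second above F# in this key is G.
A fourth above F# in this key is B.
A sixth above F# in this key is D.
Together with the bass F#, this spells G major seventh in third inversion.

F#, G, B, D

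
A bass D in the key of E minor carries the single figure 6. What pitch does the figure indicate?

Counting 5 letter steps above D lands on B; in E minor, that letter is B.

B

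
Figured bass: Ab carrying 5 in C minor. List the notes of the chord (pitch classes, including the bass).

Ab, C, Eb

The written figures 5 are shorthand for 5/3: the 3 is implied.
A third above Ab in this key is C.
A fifth above Ab in this key is Eb.
Together with the bass Ab, this spells Ab major in root position.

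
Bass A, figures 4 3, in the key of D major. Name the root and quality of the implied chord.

D major seventh

The figures 4 3 indicate a seventh chord in second inversion.
In second inversion the root lies a fourth above the bass: a fourth above A in D major is D.
The chord tones are A, C#, D, F#, giving D major seventh.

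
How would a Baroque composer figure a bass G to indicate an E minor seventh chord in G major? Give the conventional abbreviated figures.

G is the third of E minor seventh, so the chord is in first inversion.
A seventh chord in first inversion is figured 6/5/3, conventionally abbreviated 6/5.

6/5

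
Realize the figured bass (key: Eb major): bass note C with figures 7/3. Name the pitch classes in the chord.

The written figures 7/3 are shorthand for 7/5/3: the 5 is implied.
A third above C in this key is Eb.
A fifth above C in this key is G.
A seventh above C in this key is Bb.
Together with the bass C, this spells C minor seventh in root position.

C, Eb, G, Bb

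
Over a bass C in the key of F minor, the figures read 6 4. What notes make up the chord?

C, F, Ab

A fourth above C in this key is F.
A sixth above C in this key is Ab.
Together with the bass C, this spells F minor in second inversion.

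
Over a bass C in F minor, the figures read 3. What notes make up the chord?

C, Eb, G

The written figures 3 are shorthand for 5/3: the 5 is implied.
A third above C in this key is Eb.
A fifth above C in this key is G.
Together with the bass C, this spells C minor in root position.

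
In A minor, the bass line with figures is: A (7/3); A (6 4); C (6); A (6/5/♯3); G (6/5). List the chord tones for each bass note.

A (7/5/3): A, C, E, G.
A (6/4): A, D, F.
C (6/3): C, E, A.
A (6/5/#3): A, C#, E, F.
G (6/5/3): G, B, D, E.

A, C, E, G | A, D, F | C, E, A | A, C#, E, F | G, B, D, E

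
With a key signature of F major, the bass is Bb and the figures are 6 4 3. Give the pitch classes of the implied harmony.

Bb, D, E, G

A third above Bb in this key is D.
A fourth above Bb in this key is E.
A sixth above Bb in this key is G.
Together with the bass Bb, this spells E half-diminished seventh in second inversion.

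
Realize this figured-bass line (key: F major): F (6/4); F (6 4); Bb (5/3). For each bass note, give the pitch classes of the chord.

F (6/4): F, Bb, D.
F (6/4): F, Bb, D.
Bb (5/3): Bb, D, F.

F, Bb, D | F, Bb, D | Bb, D, F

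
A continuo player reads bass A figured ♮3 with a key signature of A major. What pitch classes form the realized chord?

A, C, E

The written figures ♮3 are shorthand for 5/3: the 5 is implied.
A third above A in this key is C#, made natural (C) by the ♮ figure.
A fifth above A in this key is E.
Together with the bass A, this spells A minor in root position.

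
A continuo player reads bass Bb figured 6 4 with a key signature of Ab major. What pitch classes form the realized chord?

A fourth above Bb in this key is Eb.
A sixth above Bb in this key is G.
Together with the bass Bb, this spells Eb major in second inversion.

Bb, Eb, G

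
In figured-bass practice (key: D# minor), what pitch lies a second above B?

C#

Counting 1 letter step above B lands on C; in D# minor, that letter is C#.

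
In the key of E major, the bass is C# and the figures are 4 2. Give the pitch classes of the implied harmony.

C#, D#, F#, A

The written figures 4 2 are shorthand for 6/4/2: the 6 is implied.
A second above C# in this key is D#.
A fourth above C# in this key is F#.
A sixth above C# in this key is A.
Together with the bass C#, this spells D# half-diminished seventh in third inversion.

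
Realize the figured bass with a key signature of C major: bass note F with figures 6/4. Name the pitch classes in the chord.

F, B, D

A fourth above F in this key is B.
A sixth above F in this key is D.
Together with the bass F, this spells B diminished in second inversion.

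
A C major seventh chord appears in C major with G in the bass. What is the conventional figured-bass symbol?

4/3

G is the fifth of C major seventh, so the chord is in second inversion.
A seventh chord in second inversion is figured 6/4/3, conventionally abbreviated 4/3.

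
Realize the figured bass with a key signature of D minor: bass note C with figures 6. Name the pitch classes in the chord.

C, E, A

The written figures 6 are shorthand for 6/3: the 3 is implied.
A third above C in this key is E.
A sixth above C in this key is A.
Together with the bass C, this spells A minor in first inversion.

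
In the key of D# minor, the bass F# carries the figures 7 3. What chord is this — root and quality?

F# major seventh

The figures 7 3 indicate a seventh chord in root position.
In root position the bass is the root, so the root is F#.
The chord tones are F#, A#, C#, E#, giving F# major seventh.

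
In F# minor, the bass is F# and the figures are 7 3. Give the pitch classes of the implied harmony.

The written figures 7 3 are shorthand for 7/5/3: the 5 is implied.
A third above F# in this key is A.
A fifth above F# in this key is C#.
A seventh above F# in this key is E.
Together with the bass F#, this spells F# minor seventh in root position.

F#, A, C#, E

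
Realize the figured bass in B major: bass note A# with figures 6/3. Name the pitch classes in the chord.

A third above A# in this key is C#.
A sixth above A# in this key is F#.
Together with the bass A#, this spells F# major in first inversion.

A#, C#, F#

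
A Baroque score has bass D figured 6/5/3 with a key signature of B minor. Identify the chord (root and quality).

The figures 6/5/3 indicate a seventh chord in first inversion.
In first inversion the root lies a sixth above the bass: a sixth above D in B minor is B.
The chord tones are D, F#, A, B, giving B minor seventh.

B minor seventh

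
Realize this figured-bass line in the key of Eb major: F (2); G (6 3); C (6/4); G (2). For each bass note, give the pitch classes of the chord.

F (6/4/2): F, G, Bb, D.
G (6/3): G, Bb, Eb.
C (6/4): C, F, Ab.
G (6/4/2): G, Ab, C, Eb.

F, G, Bb, D | G, Bb, Eb | C, F, Ab | G, Ab, C, Eb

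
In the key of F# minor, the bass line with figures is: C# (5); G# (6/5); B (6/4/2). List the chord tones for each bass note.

C#, E, G# | G#, B, D, E | B, C#, E, G#

C# (5/3): C#, E, G#.
G# (6/5/3): G#, B, D, E.
B (6/4/2): B, C#, E, G#.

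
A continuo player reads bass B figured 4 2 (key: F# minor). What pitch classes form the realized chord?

B, C#, E, G#

The written figures 4 2 are shorthand for 6/4/2: the 6 is implied.
A second above B in this key is C#.
A fourth above B in this key is E.
A sixth above B in this key is G#.
Together with the bass B, this spells C# minor seventh in third inversion.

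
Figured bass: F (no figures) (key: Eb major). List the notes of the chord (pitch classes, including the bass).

F, Ab, C

An unfigured bass implies 5/3.
A third above F in this key is Ab.
A fifth above F in this key is C.
Together with the bass F, this spells F minor in root position.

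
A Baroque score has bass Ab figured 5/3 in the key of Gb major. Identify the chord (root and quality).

The figures 5/3 indicate a triad in root position.
In root position the bass is the root, so the root is Ab.
The chord tones are Ab, Cb, Eb, giving Ab minor.

Ab minor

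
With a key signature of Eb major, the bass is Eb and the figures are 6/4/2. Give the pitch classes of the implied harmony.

A second above Eb in this key is F.
A fourth above Eb in this key is Ab.
A sixth above Eb in this key is C.
Together with the bass Eb, this spells F minor seventh in third inversion.

Eb, F, Ab, C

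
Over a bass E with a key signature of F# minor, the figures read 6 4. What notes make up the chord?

E, A, C#

A fourth above E in this key is A.
A sixth above E in this key is C#.
Together with the bass E, this spells A major in second inversion.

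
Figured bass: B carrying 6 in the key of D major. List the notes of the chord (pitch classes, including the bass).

The written figures 6 are shorthand for 6/3: the 3 is implied.
A third above B in this key is D.
A sixth above B in this key is G.
Together with the bass B, this spells G major in first inversion.

B, D, G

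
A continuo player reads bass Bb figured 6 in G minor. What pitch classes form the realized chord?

Bb, D, G

The written figures 6 are shorthand for 6/3: the 3 is implied.
A third above Bb in this key is D.
A sixth above Bb in this key is G.
Together with the bass Bb, this spells G minor in first inversion.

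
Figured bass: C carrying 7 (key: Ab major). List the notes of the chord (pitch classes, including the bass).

The written figures 7 are shorthand for 7/5/3: the 5/3 are implied.
A third above C in this key is Eb.
A fifth above C in this key is G.
A seventh above C in this key is Bb.
Together with the bass C, this spells C minor seventh in root position.

C, Eb, G, Bb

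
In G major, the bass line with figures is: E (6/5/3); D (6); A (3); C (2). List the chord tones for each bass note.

E (6/5/3): E, G, B, C.
D (6/3): D, F#, B.
A (5/3): A, C, E.
C (6/4/2): C, D, F#, A.

E, G, B, C | D, F#, B | A, C, E | C, D, F#, A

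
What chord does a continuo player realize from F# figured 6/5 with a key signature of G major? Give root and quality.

The figures 6/5 indicate a seventh chord in first inversion.
In first inversion the root lies a sixth above the bass: a sixth above F# in G major is D.
The chord tones are F#, A, C, D, giving D dominant seventh.

D dominant seventh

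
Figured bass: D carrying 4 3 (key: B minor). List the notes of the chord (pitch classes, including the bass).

The written figures 4 3 are shorthand for 6/4/3: the 6 is implied.
A third above D in this key is F#.
A fourth above D in this key is G.
A sixth above D in this key is B.
Together with the bass D, this spells G major seventh in second inversion.

D, F#, G, B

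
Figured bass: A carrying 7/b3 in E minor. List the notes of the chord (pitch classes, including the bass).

A, Cb, E, G

The written figures 7/b3 are shorthand for 7/5/3: the 5 is implied.
A third above A in this key is C, lowered to Cb by the flat.
A fifth above A in this key is E.
A seventh above A in this key is G.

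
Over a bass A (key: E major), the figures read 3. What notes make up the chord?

A, C#, E

The written figures 3 are shorthand for 5/3: the 5 is implied.
A third above A in this key is C#.
A fifth above A in this key is E.
Together with the bass A, this spells A major in root position.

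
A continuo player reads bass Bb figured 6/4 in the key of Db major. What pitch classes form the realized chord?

Bb, Eb, Gb

A fourth above Bb in this key is Eb.
A sixth above Bb in this key is Gb.
Together with the bass Bb, this spells Eb minor in second inversion.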